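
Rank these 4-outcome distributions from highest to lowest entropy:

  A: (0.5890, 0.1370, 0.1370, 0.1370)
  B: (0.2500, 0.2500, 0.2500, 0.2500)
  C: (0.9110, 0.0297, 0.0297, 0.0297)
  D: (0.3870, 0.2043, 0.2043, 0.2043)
B > D > A > C

Key insight: Entropy is maximized by uniform distributions and minimized by concentrated distributions.

Entropies:
  H(A) = 1.6284 bits
  H(B) = 2.0000 bits
  H(C) = 0.5742 bits
  H(D) = 1.9344 bits

Ranking: B > D > A > C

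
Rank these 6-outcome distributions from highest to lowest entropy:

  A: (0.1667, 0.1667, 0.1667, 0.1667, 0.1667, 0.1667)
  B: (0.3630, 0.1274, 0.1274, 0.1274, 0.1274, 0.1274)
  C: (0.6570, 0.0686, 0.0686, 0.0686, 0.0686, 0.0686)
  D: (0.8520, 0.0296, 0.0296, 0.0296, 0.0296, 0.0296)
A > B > C > D

Key insight: Entropy is maximized by uniform distributions and minimized by concentrated distributions.

Entropies:
  H(A) = 2.5850 bits
  H(B) = 2.4242 bits
  H(C) = 1.7241 bits
  H(D) = 0.9485 bits

Ranking: A > B > C > D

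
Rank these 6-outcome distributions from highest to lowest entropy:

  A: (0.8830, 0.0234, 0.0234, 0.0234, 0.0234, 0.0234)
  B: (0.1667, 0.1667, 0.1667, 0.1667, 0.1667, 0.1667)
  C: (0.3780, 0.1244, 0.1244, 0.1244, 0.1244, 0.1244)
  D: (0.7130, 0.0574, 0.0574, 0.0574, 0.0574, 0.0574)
B > C > D > A

Key insight: Entropy is maximized by uniform distributions and minimized by concentrated distributions.

Entropies:
  H(A) = 0.7923 bits
  H(B) = 2.5850 bits
  H(C) = 2.4009 bits
  H(D) = 1.5312 bits

Ranking: B > C > D > A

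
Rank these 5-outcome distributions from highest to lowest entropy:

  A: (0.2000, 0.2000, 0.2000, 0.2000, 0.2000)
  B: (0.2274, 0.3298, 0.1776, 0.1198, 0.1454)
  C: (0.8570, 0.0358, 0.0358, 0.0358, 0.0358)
A > B > C

Key insight: Entropy is maximized by uniform distributions and minimized by concentrated distributions.

- Uniform distributions have maximum entropy log₂(5) = 2.3219 bits
- The more "peaked" or concentrated a distribution, the lower its entropy

Entropies:
  H(A) = 2.3219 bits
  H(B) = 2.2277 bits
  H(C) = 0.8780 bits

Ranking: A > B > C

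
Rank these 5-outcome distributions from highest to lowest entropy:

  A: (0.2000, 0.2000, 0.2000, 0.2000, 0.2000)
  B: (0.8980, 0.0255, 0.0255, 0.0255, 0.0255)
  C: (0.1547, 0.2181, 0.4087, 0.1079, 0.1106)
A > C > B

Key insight: Entropy is maximized by uniform distributions and minimized by concentrated distributions.

- Uniform distributions have maximum entropy log₂(5) = 2.3219 bits
- The more "peaked" or concentrated a distribution, the lower its entropy

Entropies:
  H(A) = 2.3219 bits
  H(B) = 0.6793 bits
  H(C) = 2.1212 bits

Ranking: A > C > B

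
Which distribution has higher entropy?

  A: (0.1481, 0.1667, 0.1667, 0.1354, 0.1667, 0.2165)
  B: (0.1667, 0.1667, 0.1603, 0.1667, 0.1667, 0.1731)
B

Both distributions are close to uniform, making this a harder comparison.

H(A) = 2.5691 bits
H(B) = 2.5846 bits

The distribution closer to uniform has higher entropy.
Answer: B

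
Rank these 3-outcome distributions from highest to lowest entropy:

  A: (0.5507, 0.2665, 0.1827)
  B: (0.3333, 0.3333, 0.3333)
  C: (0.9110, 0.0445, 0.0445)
B > A > C

Key insight: Entropy is maximized by uniform distributions and minimized by concentrated distributions.

- Uniform distributions have maximum entropy log₂(3) = 1.5850 bits
- The more "peaked" or concentrated a distribution, the lower its entropy

Entropies:
  H(A) = 1.4305 bits
  H(B) = 1.5850 bits
  H(C) = 0.5221 bits

Ranking: B > A > C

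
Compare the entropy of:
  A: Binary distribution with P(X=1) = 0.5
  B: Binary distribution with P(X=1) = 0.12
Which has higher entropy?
A

For binary distributions, entropy is maximized at p=0.5 and decreases as p moves toward 0 or 1.

H(A) = H(0.5) = 1.0000 bits
H(B) = H(0.12) = 0.5294 bits

Distribution A (p=0.5) is closer to uniform (p=0.5), so it has higher entropy.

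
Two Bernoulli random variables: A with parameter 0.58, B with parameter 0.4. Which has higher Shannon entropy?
A

For binary distributions, entropy is maximized at p=0.5 and decreases as p moves toward 0 or 1.

H(A) = H(0.58) = 0.9815 bits
H(B) = H(0.4) = 0.9710 bits

Distribution A (p=0.58) is closer to uniform (p=0.5), so it has higher entropy.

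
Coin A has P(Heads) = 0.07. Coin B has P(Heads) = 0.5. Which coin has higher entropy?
B

For binary distributions, entropy is maximized at p=0.5 and decreases as p moves toward 0 or 1.

H(A) = H(0.07) = 0.3659 bits
H(B) = H(0.5) = 1.0000 bits

Distribution B (p=0.5) is closer to uniform (p=0.5), so it has higher entropy.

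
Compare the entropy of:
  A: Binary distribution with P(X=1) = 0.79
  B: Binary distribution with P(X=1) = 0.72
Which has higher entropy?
B

For binary distributions, entropy is maximized at p=0.5 and decreases as p moves toward 0 or 1.

H(A) = H(0.79) = 0.7415 bits
H(B) = H(0.72) = 0.8555 bits

Distribution B (p=0.72) is closer to uniform (p=0.5), so it has higher entropy.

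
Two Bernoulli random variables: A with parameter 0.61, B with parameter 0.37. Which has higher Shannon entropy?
A

For binary distributions, entropy is maximized at p=0.5 and decreases as p moves toward 0 or 1.

H(A) = H(0.61) = 0.9648 bits
H(B) = H(0.37) = 0.9507 bits

Distribution A (p=0.61) is closer to uniform (p=0.5), so it has higher entropy.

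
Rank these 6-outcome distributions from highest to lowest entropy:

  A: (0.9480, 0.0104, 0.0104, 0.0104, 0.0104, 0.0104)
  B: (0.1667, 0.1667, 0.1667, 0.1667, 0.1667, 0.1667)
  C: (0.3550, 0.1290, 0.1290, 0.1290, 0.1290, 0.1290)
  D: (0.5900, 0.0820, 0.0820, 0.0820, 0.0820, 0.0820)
B > C > D > A

Key insight: Entropy is maximized by uniform distributions and minimized by concentrated distributions.

Entropies:
  H(A) = 0.4156 bits
  H(B) = 2.5850 bits
  H(C) = 2.4361 bits
  H(D) = 1.9285 bits

Ranking: B > C > D > A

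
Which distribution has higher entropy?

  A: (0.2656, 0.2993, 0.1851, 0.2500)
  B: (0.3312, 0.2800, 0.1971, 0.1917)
A

Both distributions are close to uniform, making this a harder comparison.

H(A) = 1.9794 bits
H(B) = 1.9608 bits

The distribution closer to uniform has higher entropy.
Answer: A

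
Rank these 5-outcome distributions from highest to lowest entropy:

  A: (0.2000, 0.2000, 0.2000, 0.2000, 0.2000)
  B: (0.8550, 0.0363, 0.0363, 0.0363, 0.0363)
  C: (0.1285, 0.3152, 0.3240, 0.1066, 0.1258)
A > C > B

Key insight: Entropy is maximized by uniform distributions and minimized by concentrated distributions.

- Uniform distributions have maximum entropy log₂(5) = 2.3219 bits
- The more "peaked" or concentrated a distribution, the lower its entropy

Entropies:
  H(A) = 2.3219 bits
  H(B) = 0.8872 bits
  H(C) = 2.1526 bits

Ranking: A > C > B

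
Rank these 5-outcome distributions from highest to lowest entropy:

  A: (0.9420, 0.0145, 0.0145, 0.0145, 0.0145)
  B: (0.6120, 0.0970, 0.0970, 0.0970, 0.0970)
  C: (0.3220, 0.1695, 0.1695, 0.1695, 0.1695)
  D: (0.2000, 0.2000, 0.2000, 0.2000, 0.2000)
D > C > B > A

Key insight: Entropy is maximized by uniform distributions and minimized by concentrated distributions.

Entropies:
  H(A) = 0.4355 bits
  H(B) = 1.7395 bits
  H(C) = 2.2625 bits
  H(D) = 2.3219 bits

Ranking: D > C > B > A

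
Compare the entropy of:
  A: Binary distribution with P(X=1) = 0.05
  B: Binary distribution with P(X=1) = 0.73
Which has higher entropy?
B

For binary distributions, entropy is maximized at p=0.5 and decreases as p moves toward 0 or 1.

H(A) = H(0.05) = 0.2864 bits
H(B) = H(0.73) = 0.8415 bits

Distribution B (p=0.73) is closer to uniform (p=0.5), so it has higher entropy.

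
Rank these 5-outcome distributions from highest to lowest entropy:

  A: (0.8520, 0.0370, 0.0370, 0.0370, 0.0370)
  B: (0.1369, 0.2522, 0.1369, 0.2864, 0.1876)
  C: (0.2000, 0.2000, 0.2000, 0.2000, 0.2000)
C > B > A

Key insight: Entropy is maximized by uniform distributions and minimized by concentrated distributions.

- Uniform distributions have maximum entropy log₂(5) = 2.3219 bits
- The more "peaked" or concentrated a distribution, the lower its entropy

Entropies:
  H(A) = 0.9008 bits
  H(B) = 2.2562 bits
  H(C) = 2.3219 bits

Ranking: C > B > A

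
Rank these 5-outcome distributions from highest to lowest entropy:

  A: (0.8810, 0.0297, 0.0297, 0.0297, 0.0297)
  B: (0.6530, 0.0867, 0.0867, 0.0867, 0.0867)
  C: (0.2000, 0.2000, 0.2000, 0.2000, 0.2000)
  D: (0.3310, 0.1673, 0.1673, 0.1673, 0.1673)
C > D > B > A

Key insight: Entropy is maximized by uniform distributions and minimized by concentrated distributions.

Entropies:
  H(A) = 0.7645 bits
  H(B) = 1.6254 bits
  H(C) = 2.3219 bits
  H(D) = 2.2539 bits

Ranking: C > D > B > A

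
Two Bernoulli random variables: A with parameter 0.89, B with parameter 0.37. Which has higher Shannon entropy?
B

For binary distributions, entropy is maximized at p=0.5 and decreases as p moves toward 0 or 1.

H(A) = H(0.89) = 0.4999 bits
H(B) = H(0.37) = 0.9507 bits

Distribution B (p=0.37) is closer to uniform (p=0.5), so it has higher entropy.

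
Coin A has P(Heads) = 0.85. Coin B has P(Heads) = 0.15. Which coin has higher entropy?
Equal

For binary distributions, entropy is maximized at p=0.5 and decreases as p moves toward 0 or 1.

H(A) = H(0.85) = 0.6098 bits
H(B) = H(0.15) = 0.6098 bits

Both distributions are equally far from uniform (|0.85-0.5| = |0.15-0.5|), so they have the same entropy.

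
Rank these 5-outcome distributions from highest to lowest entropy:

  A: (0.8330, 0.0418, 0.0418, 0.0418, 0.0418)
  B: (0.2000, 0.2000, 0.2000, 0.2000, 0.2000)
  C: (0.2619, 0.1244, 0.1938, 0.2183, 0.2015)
B > C > A

Key insight: Entropy is maximized by uniform distributions and minimized by concentrated distributions.

- Uniform distributions have maximum entropy log₂(5) = 2.3219 bits
- The more "peaked" or concentrated a distribution, the lower its entropy

Entropies:
  H(A) = 0.9848 bits
  H(B) = 2.3219 bits
  H(C) = 2.2842 bits

Ranking: B > C > A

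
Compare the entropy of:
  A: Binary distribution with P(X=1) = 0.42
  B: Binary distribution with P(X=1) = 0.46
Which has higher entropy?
B

For binary distributions, entropy is maximized at p=0.5 and decreases as p moves toward 0 or 1.

H(A) = H(0.42) = 0.9815 bits
H(B) = H(0.46) = 0.9954 bits

Distribution B (p=0.46) is closer to uniform (p=0.5), so it has higher entropy.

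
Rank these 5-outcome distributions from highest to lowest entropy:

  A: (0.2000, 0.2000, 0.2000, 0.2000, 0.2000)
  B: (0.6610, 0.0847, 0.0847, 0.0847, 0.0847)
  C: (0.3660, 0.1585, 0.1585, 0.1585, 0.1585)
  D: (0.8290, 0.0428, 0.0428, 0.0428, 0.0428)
A > C > B > D

Key insight: Entropy is maximized by uniform distributions and minimized by concentrated distributions.

Entropies:
  H(A) = 2.3219 bits
  H(B) = 1.6019 bits
  H(C) = 2.2156 bits
  H(D) = 1.0020 bits

Ranking: A > C > B > D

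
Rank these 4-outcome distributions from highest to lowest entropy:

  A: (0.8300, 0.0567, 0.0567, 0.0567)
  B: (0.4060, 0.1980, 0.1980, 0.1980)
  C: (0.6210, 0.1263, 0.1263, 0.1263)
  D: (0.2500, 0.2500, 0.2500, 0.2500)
D > B > C > A

Key insight: Entropy is maximized by uniform distributions and minimized by concentrated distributions.

Entropies:
  H(A) = 0.9271 bits
  H(B) = 1.9158 bits
  H(C) = 1.5580 bits
  H(D) = 2.0000 bits

Ranking: D > B > C > A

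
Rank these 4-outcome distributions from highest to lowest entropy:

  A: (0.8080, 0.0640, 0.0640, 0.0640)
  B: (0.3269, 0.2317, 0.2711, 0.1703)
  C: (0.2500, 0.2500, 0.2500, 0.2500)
C > B > A

Key insight: Entropy is maximized by uniform distributions and minimized by concentrated distributions.

- Uniform distributions have maximum entropy log₂(4) = 2.0000 bits
- The more "peaked" or concentrated a distribution, the lower its entropy

Entropies:
  H(A) = 1.0099 bits
  H(B) = 1.9616 bits
  H(C) = 2.0000 bits

Ranking: C > B > A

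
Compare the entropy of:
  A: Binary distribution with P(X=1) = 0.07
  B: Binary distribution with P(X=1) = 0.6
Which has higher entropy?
B

For binary distributions, entropy is maximized at p=0.5 and decreases as p moves toward 0 or 1.

H(A) = H(0.07) = 0.3659 bits
H(B) = H(0.6) = 0.9710 bits

Distribution B (p=0.6) is closer to uniform (p=0.5), so it has higher entropy.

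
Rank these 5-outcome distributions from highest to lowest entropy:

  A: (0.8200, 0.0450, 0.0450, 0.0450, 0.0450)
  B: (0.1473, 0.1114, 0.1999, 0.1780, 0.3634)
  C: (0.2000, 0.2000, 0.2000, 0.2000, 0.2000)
C > B > A

Key insight: Entropy is maximized by uniform distributions and minimized by concentrated distributions.

- Uniform distributions have maximum entropy log₂(5) = 2.3219 bits
- The more "peaked" or concentrated a distribution, the lower its entropy

Entropies:
  H(A) = 1.0401 bits
  H(B) = 2.1980 bits
  H(C) = 2.3219 bits

Ranking: C > B > A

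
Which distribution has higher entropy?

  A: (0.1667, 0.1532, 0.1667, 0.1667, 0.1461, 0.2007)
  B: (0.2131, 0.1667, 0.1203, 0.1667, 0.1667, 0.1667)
A

Both distributions are close to uniform, making this a harder comparison.

H(A) = 2.5775 bits
H(B) = 2.5661 bits

The distribution closer to uniform has higher entropy.
Answer: A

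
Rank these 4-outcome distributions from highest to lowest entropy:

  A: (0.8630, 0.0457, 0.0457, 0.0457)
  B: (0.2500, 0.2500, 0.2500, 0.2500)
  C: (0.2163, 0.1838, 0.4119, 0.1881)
B > C > A

Key insight: Entropy is maximized by uniform distributions and minimized by concentrated distributions.

- Uniform distributions have maximum entropy log₂(4) = 2.0000 bits
- The more "peaked" or concentrated a distribution, the lower its entropy

Entropies:
  H(A) = 0.7935 bits
  H(B) = 2.0000 bits
  H(C) = 1.9074 bits

Ranking: B > C > A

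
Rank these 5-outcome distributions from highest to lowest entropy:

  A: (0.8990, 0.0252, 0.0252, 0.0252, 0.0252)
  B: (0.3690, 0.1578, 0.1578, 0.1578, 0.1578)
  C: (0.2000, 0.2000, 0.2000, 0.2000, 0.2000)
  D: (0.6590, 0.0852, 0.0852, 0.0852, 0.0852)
C > B > D > A

Key insight: Entropy is maximized by uniform distributions and minimized by concentrated distributions.

Entropies:
  H(A) = 0.6742 bits
  H(B) = 2.2119 bits
  H(C) = 2.3219 bits
  H(D) = 1.6078 bits

Ranking: C > B > D > A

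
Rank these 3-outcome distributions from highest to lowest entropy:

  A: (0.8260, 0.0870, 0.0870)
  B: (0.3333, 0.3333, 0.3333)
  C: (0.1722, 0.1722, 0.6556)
B > C > A

Key insight: Entropy is maximized by uniform distributions and minimized by concentrated distributions.

- Uniform distributions have maximum entropy log₂(3) = 1.5850 bits
- The more "peaked" or concentrated a distribution, the lower its entropy

Entropies:
  H(A) = 0.8408 bits
  H(B) = 1.5850 bits
  H(C) = 1.2733 bits

Ranking: B > C > A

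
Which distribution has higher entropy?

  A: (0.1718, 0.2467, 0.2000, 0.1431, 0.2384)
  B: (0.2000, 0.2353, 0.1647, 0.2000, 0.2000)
B

Both distributions are close to uniform, making this a harder comparison.

H(A) = 2.2936 bits
H(B) = 2.3129 bits

The distribution closer to uniform has higher entropy.
Answer: B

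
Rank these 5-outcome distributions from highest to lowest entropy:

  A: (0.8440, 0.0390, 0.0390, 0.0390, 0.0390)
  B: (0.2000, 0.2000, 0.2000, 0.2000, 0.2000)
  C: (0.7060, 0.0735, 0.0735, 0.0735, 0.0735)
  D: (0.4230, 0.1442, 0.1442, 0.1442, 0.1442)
B > D > C > A

Key insight: Entropy is maximized by uniform distributions and minimized by concentrated distributions.

Entropies:
  H(A) = 0.9367 bits
  H(B) = 2.3219 bits
  H(C) = 1.4618 bits
  H(D) = 2.1368 bits

Ranking: B > D > C > A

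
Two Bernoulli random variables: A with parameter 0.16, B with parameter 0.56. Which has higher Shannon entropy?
B

For binary distributions, entropy is maximized at p=0.5 and decreases as p moves toward 0 or 1.

H(A) = H(0.16) = 0.6343 bits
H(B) = H(0.56) = 0.9896 bits

Distribution B (p=0.56) is closer to uniform (p=0.5), so it has higher entropy.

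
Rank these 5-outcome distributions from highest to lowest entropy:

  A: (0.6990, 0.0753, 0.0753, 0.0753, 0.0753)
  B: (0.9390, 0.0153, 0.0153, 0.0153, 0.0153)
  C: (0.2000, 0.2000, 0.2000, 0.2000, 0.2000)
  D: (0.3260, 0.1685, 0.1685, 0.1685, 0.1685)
C > D > A > B

Key insight: Entropy is maximized by uniform distributions and minimized by concentrated distributions.

Entropies:
  H(A) = 1.4845 bits
  H(B) = 0.4534 bits
  H(C) = 2.3219 bits
  H(D) = 2.2588 bits

Ranking: C > D > A > B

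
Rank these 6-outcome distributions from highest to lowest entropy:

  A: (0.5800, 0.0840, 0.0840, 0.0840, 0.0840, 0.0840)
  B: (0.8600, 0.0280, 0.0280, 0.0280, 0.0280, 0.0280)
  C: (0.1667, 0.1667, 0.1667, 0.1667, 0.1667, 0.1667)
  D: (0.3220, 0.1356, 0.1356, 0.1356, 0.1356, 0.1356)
C > D > A > B

Key insight: Entropy is maximized by uniform distributions and minimized by concentrated distributions.

Entropies:
  H(A) = 1.9567 bits
  H(B) = 0.9093 bits
  H(C) = 2.5850 bits
  H(D) = 2.4808 bits

Ranking: C > D > A > B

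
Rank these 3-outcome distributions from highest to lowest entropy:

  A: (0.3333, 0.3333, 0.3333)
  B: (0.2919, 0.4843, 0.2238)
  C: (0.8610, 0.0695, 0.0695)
A > B > C

Key insight: Entropy is maximized by uniform distributions and minimized by concentrated distributions.

- Uniform distributions have maximum entropy log₂(3) = 1.5850 bits
- The more "peaked" or concentrated a distribution, the lower its entropy

Entropies:
  H(A) = 1.5850 bits
  H(B) = 1.5085 bits
  H(C) = 0.7206 bits

Ranking: A > B > C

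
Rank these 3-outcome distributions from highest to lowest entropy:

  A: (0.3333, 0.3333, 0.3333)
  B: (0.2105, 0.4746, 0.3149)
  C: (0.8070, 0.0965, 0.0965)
A > B > C

Key insight: Entropy is maximized by uniform distributions and minimized by concentrated distributions.

- Uniform distributions have maximum entropy log₂(3) = 1.5850 bits
- The more "peaked" or concentrated a distribution, the lower its entropy

Entropies:
  H(A) = 1.5850 bits
  H(B) = 1.5085 bits
  H(C) = 0.9007 bits

Ranking: A > B > C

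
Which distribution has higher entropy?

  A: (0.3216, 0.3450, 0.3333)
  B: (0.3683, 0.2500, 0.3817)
A

Both distributions are close to uniform, making this a harder comparison.

H(A) = 1.5844 bits
H(B) = 1.5611 bits

The distribution closer to uniform has higher entropy.
Answer: A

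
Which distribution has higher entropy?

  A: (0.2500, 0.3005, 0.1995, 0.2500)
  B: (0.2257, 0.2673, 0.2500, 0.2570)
B

Both distributions are close to uniform, making this a harder comparison.

H(A) = 1.9852 bits
H(B) = 1.9973 bits

The distribution closer to uniform has higher entropy.
Answer: B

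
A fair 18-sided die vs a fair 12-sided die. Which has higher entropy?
18-sided die

Both are uniform distributions; for uniform over n outcomes, H = log₂(n). H(18-sided) = log₂(18) = 4.170 bits and H(12-sided) = log₂(12) = 3.585 bits. More outcomes in a uniform distribution means higher entropy.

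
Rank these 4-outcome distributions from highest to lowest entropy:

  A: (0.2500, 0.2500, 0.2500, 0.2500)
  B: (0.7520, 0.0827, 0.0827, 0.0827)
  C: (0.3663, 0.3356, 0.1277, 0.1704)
A > C > B

Key insight: Entropy is maximized by uniform distributions and minimized by concentrated distributions.

- Uniform distributions have maximum entropy log₂(4) = 2.0000 bits
- The more "peaked" or concentrated a distribution, the lower its entropy

Entropies:
  H(A) = 2.0000 bits
  H(B) = 1.2012 bits
  H(C) = 1.8735 bits

Ranking: A > C > B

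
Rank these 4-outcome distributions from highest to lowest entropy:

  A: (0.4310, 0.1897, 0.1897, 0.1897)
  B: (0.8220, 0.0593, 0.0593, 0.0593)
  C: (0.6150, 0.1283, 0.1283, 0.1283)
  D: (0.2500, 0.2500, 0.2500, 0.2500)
D > A > C > B

Key insight: Entropy is maximized by uniform distributions and minimized by concentrated distributions.

Entropies:
  H(A) = 1.8881 bits
  H(B) = 0.9578 bits
  H(C) = 1.5717 bits
  H(D) = 2.0000 bits

Ranking: D > A > C > B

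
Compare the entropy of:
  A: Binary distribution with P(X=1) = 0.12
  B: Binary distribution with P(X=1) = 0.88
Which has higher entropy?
Equal

For binary distributions, entropy is maximized at p=0.5 and decreases as p moves toward 0 or 1.

H(A) = H(0.12) = 0.5294 bits
H(B) = H(0.88) = 0.5294 bits

Both distributions are equally far from uniform (|0.12-0.5| = |0.88-0.5|), so they have the same entropy.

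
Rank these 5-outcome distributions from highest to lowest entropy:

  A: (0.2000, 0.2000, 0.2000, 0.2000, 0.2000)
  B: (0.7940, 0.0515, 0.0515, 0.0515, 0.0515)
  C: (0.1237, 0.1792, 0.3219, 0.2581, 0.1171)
A > C > B

Key insight: Entropy is maximized by uniform distributions and minimized by concentrated distributions.

- Uniform distributions have maximum entropy log₂(5) = 2.3219 bits
- The more "peaked" or concentrated a distribution, the lower its entropy

Entropies:
  H(A) = 2.3219 bits
  H(B) = 1.1458 bits
  H(C) = 2.2105 bits

Ranking: A > C > B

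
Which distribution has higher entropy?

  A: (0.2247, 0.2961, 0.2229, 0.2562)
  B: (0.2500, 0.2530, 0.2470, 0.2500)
B

Both distributions are close to uniform, making this a harder comparison.

H(A) = 1.9900 bits
H(B) = 1.9999 bits

The distribution closer to uniform has higher entropy.
Answer: B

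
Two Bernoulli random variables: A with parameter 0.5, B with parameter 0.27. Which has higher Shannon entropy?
A

For binary distributions, entropy is maximized at p=0.5 and decreases as p moves toward 0 or 1.

H(A) = H(0.5) = 1.0000 bits
H(B) = H(0.27) = 0.8415 bits

Distribution A (p=0.5) is closer to uniform (p=0.5), so it has higher entropy.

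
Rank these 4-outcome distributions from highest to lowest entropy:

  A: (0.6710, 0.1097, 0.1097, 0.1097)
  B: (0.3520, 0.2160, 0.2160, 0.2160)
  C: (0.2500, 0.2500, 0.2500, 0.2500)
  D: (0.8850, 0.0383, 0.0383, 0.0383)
C > B > A > D

Key insight: Entropy is maximized by uniform distributions and minimized by concentrated distributions.

Entropies:
  H(A) = 1.4354 bits
  H(B) = 1.9629 bits
  H(C) = 2.0000 bits
  H(D) = 0.6971 bits

Ranking: C > B > A > D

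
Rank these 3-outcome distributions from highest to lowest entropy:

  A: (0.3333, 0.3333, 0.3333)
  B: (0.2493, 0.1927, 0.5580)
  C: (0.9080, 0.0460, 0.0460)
A > B > C

Key insight: Entropy is maximized by uniform distributions and minimized by concentrated distributions.

- Uniform distributions have maximum entropy log₂(3) = 1.5850 bits
- The more "peaked" or concentrated a distribution, the lower its entropy

Entropies:
  H(A) = 1.5850 bits
  H(B) = 1.4270 bits
  H(C) = 0.5351 bits

Ranking: A > B > C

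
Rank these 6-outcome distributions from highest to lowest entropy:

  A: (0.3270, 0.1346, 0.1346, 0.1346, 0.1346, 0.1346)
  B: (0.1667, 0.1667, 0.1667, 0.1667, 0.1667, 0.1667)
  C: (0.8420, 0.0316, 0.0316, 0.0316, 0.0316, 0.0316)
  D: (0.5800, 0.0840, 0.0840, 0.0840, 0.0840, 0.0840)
B > A > D > C

Key insight: Entropy is maximized by uniform distributions and minimized by concentrated distributions.

Entropies:
  H(A) = 2.4745 bits
  H(B) = 2.5850 bits
  H(C) = 0.9964 bits
  H(D) = 1.9567 bits

Ranking: B > A > D > C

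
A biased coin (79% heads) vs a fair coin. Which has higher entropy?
Fair coin

The fair coin is uniform (p=0.5), maximizing binary entropy at 1 bit. The biased coin has H(0.79) ≈ 0.741 bits — its outcome is more predictable, so its entropy is lower.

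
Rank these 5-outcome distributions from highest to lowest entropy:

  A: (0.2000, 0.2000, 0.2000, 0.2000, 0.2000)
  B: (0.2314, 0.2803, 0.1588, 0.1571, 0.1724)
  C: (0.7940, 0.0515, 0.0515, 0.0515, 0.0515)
A > B > C

Key insight: Entropy is maximized by uniform distributions and minimized by concentrated distributions.

- Uniform distributions have maximum entropy log₂(5) = 2.3219 bits
- The more "peaked" or concentrated a distribution, the lower its entropy

Entropies:
  H(A) = 2.3219 bits
  H(B) = 2.2813 bits
  H(C) = 1.1458 bits

Ranking: A > B > C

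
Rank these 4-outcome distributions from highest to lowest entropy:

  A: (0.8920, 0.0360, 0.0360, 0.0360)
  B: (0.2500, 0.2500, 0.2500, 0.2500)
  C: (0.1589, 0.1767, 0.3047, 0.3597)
B > C > A

Key insight: Entropy is maximized by uniform distributions and minimized by concentrated distributions.

- Uniform distributions have maximum entropy log₂(4) = 2.0000 bits
- The more "peaked" or concentrated a distribution, the lower its entropy

Entropies:
  H(A) = 0.6650 bits
  H(B) = 2.0000 bits
  H(C) = 1.9166 bits

Ranking: B > C > A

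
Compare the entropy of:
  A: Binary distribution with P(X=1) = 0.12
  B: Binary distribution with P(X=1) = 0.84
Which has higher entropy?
B

For binary distributions, entropy is maximized at p=0.5 and decreases as p moves toward 0 or 1.

H(A) = H(0.12) = 0.5294 bits
H(B) = H(0.84) = 0.6343 bits

Distribution B (p=0.84) is closer to uniform (p=0.5), so it has higher entropy.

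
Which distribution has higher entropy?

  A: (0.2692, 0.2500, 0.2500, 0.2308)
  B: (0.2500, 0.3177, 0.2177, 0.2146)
A

Both distributions are close to uniform, making this a harder comparison.

H(A) = 1.9979 bits
H(B) = 1.9809 bits

The distribution closer to uniform has higher entropy.
Answer: A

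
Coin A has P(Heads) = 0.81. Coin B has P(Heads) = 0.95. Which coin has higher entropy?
A

For binary distributions, entropy is maximized at p=0.5 and decreases as p moves toward 0 or 1.

H(A) = H(0.81) = 0.7015 bits
H(B) = H(0.95) = 0.2864 bits

Distribution A (p=0.81) is closer to uniform (p=0.5), so it has higher entropy.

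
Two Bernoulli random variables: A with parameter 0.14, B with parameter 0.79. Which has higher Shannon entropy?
B

For binary distributions, entropy is maximized at p=0.5 and decreases as p moves toward 0 or 1.

H(A) = H(0.14) = 0.5842 bits
H(B) = H(0.79) = 0.7415 bits

Distribution B (p=0.79) is closer to uniform (p=0.5), so it has higher entropy.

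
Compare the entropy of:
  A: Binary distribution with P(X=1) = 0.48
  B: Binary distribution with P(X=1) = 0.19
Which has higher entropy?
A

For binary distributions, entropy is maximized at p=0.5 and decreases as p moves toward 0 or 1.

H(A) = H(0.48) = 0.9988 bits
H(B) = H(0.19) = 0.7015 bits

Distribution A (p=0.48) is closer to uniform (p=0.5), so it has higher entropy.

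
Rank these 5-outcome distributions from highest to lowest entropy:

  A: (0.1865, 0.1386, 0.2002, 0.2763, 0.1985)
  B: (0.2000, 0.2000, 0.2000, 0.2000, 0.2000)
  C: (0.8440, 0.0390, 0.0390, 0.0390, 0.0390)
B > A > C

Key insight: Entropy is maximized by uniform distributions and minimized by concentrated distributions.

- Uniform distributions have maximum entropy log₂(5) = 2.3219 bits
- The more "peaked" or concentrated a distribution, the lower its entropy

Entropies:
  H(A) = 2.2873 bits
  H(B) = 2.3219 bits
  H(C) = 0.9367 bits

Ranking: B > A > C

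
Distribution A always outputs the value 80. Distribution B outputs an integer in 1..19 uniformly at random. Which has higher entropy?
B

A is deterministic, so H(A) = 0. B is uniform over 19 outcomes, so H(B) = log₂(19) = 4.248 bits. Any distribution with genuine randomness has higher entropy than a deterministic one.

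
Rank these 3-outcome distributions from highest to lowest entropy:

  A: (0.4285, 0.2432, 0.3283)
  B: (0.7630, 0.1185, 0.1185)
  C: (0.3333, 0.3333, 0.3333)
C > A > B

Key insight: Entropy is maximized by uniform distributions and minimized by concentrated distributions.

- Uniform distributions have maximum entropy log₂(3) = 1.5850 bits
- The more "peaked" or concentrated a distribution, the lower its entropy

Entropies:
  H(A) = 1.5476 bits
  H(B) = 1.0270 bits
  H(C) = 1.5850 bits

Ranking: C > A > B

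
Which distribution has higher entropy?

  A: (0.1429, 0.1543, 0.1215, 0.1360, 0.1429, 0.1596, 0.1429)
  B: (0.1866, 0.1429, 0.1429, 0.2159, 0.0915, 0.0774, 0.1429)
A

Both distributions are close to uniform, making this a harder comparison.

H(A) = 2.8027 bits
H(B) = 2.7341 bits

The distribution closer to uniform has higher entropy.
Answer: A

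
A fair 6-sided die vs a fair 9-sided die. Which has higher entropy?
9-sided die

Both are uniform distributions; for uniform over n outcomes, H = log₂(n). H(6-sided) = log₂(6) = 2.585 bits and H(9-sided) = log₂(9) = 3.170 bits. More outcomes in a uniform distribution means higher entropy.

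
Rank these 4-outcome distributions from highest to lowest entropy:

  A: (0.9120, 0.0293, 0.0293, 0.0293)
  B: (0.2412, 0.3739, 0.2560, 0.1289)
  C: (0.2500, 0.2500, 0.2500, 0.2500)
C > B > A

Key insight: Entropy is maximized by uniform distributions and minimized by concentrated distributions.

- Uniform distributions have maximum entropy log₂(4) = 2.0000 bits
- The more "peaked" or concentrated a distribution, the lower its entropy

Entropies:
  H(A) = 0.5692 bits
  H(B) = 1.9098 bits
  H(C) = 2.0000 bits

Ranking: C > B > A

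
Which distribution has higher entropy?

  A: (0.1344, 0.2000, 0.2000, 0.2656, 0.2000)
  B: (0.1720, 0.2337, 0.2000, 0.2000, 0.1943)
B

Both distributions are close to uniform, making this a harder comparison.

H(A) = 2.2903 bits
H(B) = 2.3150 bits

The distribution closer to uniform has higher entropy.
Answer: B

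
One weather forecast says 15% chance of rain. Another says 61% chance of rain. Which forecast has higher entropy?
61% forecast

Treat each forecast as a Bernoulli distribution. Binary entropy is maximized at p=0.5 and falls off symmetrically toward 0 or 1. The 61% forecast is closer to 50%, so it is more uncertain. H(15%) ≈ 0.610 bits, H(61%) ≈ 0.965 bits.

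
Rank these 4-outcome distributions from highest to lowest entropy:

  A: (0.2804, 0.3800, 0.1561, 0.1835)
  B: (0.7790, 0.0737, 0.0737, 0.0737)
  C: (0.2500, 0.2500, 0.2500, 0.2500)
C > A > B

Key insight: Entropy is maximized by uniform distributions and minimized by concentrated distributions.

- Uniform distributions have maximum entropy log₂(4) = 2.0000 bits
- The more "peaked" or concentrated a distribution, the lower its entropy

Entropies:
  H(A) = 1.9120 bits
  H(B) = 1.1123 bits
  H(C) = 2.0000 bits

Ranking: C > A > B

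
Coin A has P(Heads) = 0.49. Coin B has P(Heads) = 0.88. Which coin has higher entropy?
A

For binary distributions, entropy is maximized at p=0.5 and decreases as p moves toward 0 or 1.

H(A) = H(0.49) = 0.9997 bits
H(B) = H(0.88) = 0.5294 bits

Distribution A (p=0.49) is closer to uniform (p=0.5), so it has higher entropy.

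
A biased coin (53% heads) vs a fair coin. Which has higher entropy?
Fair coin

The fair coin is uniform (p=0.5), maximizing binary entropy at 1 bit. The biased coin has H(0.53) ≈ 0.997 bits — its outcome is more predictable, so its entropy is lower.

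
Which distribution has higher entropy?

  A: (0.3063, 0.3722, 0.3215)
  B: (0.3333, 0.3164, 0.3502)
B

Both distributions are close to uniform, making this a harder comparison.

H(A) = 1.5799 bits
H(B) = 1.5837 bits

The distribution closer to uniform has higher entropy.
Answer: B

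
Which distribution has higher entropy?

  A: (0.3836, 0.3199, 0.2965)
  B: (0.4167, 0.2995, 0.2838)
A

Both distributions are close to uniform, making this a harder comparison.

H(A) = 1.5763 bits
H(B) = 1.5629 bits

The distribution closer to uniform has higher entropy.
Answer: A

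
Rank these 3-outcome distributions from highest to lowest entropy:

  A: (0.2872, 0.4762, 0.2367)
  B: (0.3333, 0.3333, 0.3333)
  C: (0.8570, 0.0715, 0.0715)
B > A > C

Key insight: Entropy is maximized by uniform distributions and minimized by concentrated distributions.

- Uniform distributions have maximum entropy log₂(3) = 1.5850 bits
- The more "peaked" or concentrated a distribution, the lower its entropy

Entropies:
  H(A) = 1.5187 bits
  H(B) = 1.5850 bits
  H(C) = 0.7350 bits

Ranking: B > A > C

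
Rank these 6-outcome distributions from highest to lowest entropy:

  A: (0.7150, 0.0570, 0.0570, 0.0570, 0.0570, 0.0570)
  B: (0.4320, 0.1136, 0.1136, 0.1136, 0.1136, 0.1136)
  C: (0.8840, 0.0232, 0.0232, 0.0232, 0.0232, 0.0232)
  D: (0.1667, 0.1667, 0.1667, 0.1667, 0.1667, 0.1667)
D > B > A > C

Key insight: Entropy is maximized by uniform distributions and minimized by concentrated distributions.

Entropies:
  H(A) = 1.5239 bits
  H(B) = 2.3055 bits
  H(C) = 0.7871 bits
  H(D) = 2.5850 bits

Ranking: D > B > A > C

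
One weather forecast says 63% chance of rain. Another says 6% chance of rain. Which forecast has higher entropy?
63% forecast

Treat each forecast as a Bernoulli distribution. Binary entropy is maximized at p=0.5 and falls off symmetrically toward 0 or 1. The 63% forecast is closer to 50%, so it is more uncertain. H(63%) ≈ 0.951 bits, H(6%) ≈ 0.327 bits.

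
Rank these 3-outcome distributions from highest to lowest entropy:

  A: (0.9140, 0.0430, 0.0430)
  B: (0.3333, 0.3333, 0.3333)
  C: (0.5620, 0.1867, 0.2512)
B > C > A

Key insight: Entropy is maximized by uniform distributions and minimized by concentrated distributions.

- Uniform distributions have maximum entropy log₂(3) = 1.5850 bits
- The more "peaked" or concentrated a distribution, the lower its entropy

Entropies:
  H(A) = 0.5090 bits
  H(B) = 1.5850 bits
  H(C) = 1.4199 bits

Ranking: B > C > A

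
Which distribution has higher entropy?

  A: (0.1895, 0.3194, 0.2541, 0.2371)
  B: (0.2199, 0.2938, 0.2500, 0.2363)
B

Both distributions are close to uniform, making this a harder comparison.

H(A) = 1.9752 bits
H(B) = 1.9915 bits

The distribution closer to uniform has higher entropy.
Answer: B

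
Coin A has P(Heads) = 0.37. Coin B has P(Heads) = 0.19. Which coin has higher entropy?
A

For binary distributions, entropy is maximized at p=0.5 and decreases as p moves toward 0 or 1.

H(A) = H(0.37) = 0.9507 bits
H(B) = H(0.19) = 0.7015 bits

Distribution A (p=0.37) is closer to uniform (p=0.5), so it has higher entropy.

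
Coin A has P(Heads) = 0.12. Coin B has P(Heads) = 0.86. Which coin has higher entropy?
B

For binary distributions, entropy is maximized at p=0.5 and decreases as p moves toward 0 or 1.

H(A) = H(0.12) = 0.5294 bits
H(B) = H(0.86) = 0.5842 bits

Distribution B (p=0.86) is closer to uniform (p=0.5), so it has higher entropy.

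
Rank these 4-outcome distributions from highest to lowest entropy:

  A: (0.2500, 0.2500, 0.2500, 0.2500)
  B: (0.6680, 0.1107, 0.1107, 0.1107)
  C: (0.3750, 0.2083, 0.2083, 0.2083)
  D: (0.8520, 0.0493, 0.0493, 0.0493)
A > C > B > D

Key insight: Entropy is maximized by uniform distributions and minimized by concentrated distributions.

Entropies:
  H(A) = 2.0000 bits
  H(B) = 1.4432 bits
  H(C) = 1.9450 bits
  H(D) = 0.8394 bits

Ranking: A > C > B > D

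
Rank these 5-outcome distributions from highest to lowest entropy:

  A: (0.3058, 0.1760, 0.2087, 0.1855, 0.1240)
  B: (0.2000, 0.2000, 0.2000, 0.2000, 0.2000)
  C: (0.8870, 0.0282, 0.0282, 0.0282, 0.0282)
B > A > C

Key insight: Entropy is maximized by uniform distributions and minimized by concentrated distributions.

- Uniform distributions have maximum entropy log₂(5) = 2.3219 bits
- The more "peaked" or concentrated a distribution, the lower its entropy

Entropies:
  H(A) = 2.2599 bits
  H(B) = 2.3219 bits
  H(C) = 0.7349 bits

Ranking: B > A > C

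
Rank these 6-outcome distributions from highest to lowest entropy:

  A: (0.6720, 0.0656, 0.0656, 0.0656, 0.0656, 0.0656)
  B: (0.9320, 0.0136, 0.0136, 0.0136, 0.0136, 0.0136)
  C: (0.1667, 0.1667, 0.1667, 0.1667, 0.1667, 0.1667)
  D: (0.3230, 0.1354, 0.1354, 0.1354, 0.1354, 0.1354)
C > D > A > B

Key insight: Entropy is maximized by uniform distributions and minimized by concentrated distributions.

Entropies:
  H(A) = 1.6745 bits
  H(B) = 0.5163 bits
  H(C) = 2.5850 bits
  H(D) = 2.4796 bits

Ranking: C > D > A > B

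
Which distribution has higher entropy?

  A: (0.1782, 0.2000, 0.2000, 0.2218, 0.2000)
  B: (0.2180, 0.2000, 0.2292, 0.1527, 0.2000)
A

Both distributions are close to uniform, making this a harder comparison.

H(A) = 2.3185 bits
H(B) = 2.3091 bits

The distribution closer to uniform has higher entropy.
Answer: A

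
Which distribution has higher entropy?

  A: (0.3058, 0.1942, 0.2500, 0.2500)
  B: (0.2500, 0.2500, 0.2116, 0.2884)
B

Both distributions are close to uniform, making this a harder comparison.

H(A) = 1.9819 bits
H(B) = 1.9915 bits

The distribution closer to uniform has higher entropy.
Answer: B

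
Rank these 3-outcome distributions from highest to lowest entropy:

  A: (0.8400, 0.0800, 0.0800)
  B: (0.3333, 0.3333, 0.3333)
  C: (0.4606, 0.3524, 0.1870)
B > C > A

Key insight: Entropy is maximized by uniform distributions and minimized by concentrated distributions.

- Uniform distributions have maximum entropy log₂(3) = 1.5850 bits
- The more "peaked" or concentrated a distribution, the lower its entropy

Entropies:
  H(A) = 0.7943 bits
  H(B) = 1.5850 bits
  H(C) = 1.4977 bits

Ranking: B > C > A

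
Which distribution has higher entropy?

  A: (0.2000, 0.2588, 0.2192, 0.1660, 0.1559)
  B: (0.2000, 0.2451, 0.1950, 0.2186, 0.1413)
B

Both distributions are close to uniform, making this a harder comparison.

H(A) = 2.2972 bits
H(B) = 2.2999 bits

The distribution closer to uniform has higher entropy.
Answer: B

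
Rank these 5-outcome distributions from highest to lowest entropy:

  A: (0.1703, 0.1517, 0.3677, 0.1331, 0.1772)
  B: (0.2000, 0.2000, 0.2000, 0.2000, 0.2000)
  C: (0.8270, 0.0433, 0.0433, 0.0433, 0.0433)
B > A > C

Key insight: Entropy is maximized by uniform distributions and minimized by concentrated distributions.

- Uniform distributions have maximum entropy log₂(5) = 2.3219 bits
- The more "peaked" or concentrated a distribution, the lower its entropy

Entropies:
  H(A) = 2.2080 bits
  H(B) = 2.3219 bits
  H(C) = 1.0105 bits

Ranking: B > A > C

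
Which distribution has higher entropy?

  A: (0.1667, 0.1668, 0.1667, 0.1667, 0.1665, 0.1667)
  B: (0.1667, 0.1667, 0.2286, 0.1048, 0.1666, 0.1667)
A

Both distributions are close to uniform, making this a harder comparison.

H(A) = 2.5850 bits
H(B) = 2.5510 bits

The distribution closer to uniform has higher entropy.
Answer: A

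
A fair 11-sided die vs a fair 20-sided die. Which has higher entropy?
20-sided die

Both are uniform distributions; for uniform over n outcomes, H = log₂(n). H(11-sided) = log₂(11) = 3.459 bits and H(20-sided) = log₂(20) = 4.322 bits. More outcomes in a uniform distribution means higher entropy.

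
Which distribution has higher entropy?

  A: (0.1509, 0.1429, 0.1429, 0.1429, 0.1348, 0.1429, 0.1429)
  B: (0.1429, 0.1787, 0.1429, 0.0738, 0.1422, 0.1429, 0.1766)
A

Both distributions are close to uniform, making this a harder comparison.

H(A) = 2.8067 bits
H(B) = 2.7667 bits

The distribution closer to uniform has higher entropy.
Answer: A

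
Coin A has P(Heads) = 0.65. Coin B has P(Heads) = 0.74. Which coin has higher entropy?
A

For binary distributions, entropy is maximized at p=0.5 and decreases as p moves toward 0 or 1.

H(A) = H(0.65) = 0.9341 bits
H(B) = H(0.74) = 0.8267 bits

Distribution A (p=0.65) is closer to uniform (p=0.5), so it has higher entropy.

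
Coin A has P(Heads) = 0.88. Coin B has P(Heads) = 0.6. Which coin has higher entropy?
B

For binary distributions, entropy is maximized at p=0.5 and decreases as p moves toward 0 or 1.

H(A) = H(0.88) = 0.5294 bits
H(B) = H(0.6) = 0.9710 bits

Distribution B (p=0.6) is closer to uniform (p=0.5), so it has higher entropy.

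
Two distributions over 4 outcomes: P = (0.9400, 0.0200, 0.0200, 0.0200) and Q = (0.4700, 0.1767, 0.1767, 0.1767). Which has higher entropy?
Q

P is highly concentrated on one outcome (94%), making it nearly deterministic. Q spreads its mass more evenly (max 47%). The more spread-out distribution has higher entropy: H(P) ≈ 0.423 bits, H(Q) ≈ 1.837 bits.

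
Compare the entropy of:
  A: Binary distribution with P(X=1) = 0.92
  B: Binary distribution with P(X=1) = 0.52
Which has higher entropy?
B

For binary distributions, entropy is maximized at p=0.5 and decreases as p moves toward 0 or 1.

H(A) = H(0.92) = 0.4022 bits
H(B) = H(0.52) = 0.9988 bits

Distribution B (p=0.52) is closer to uniform (p=0.5), so it has higher entropy.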